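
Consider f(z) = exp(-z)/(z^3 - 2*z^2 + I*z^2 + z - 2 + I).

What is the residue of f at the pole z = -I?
Write f(z) = P(z)/Q(z) with P(z) = exp(-z) and Q(z) = z^3 - 2*z^2 + I*z^2 + z - 2 + I.
The denominator factors as Q(z) = (z + I)*(z - 2 + I)*(z - I), so z = -I is a simple zero of Q and P is analytic there; z = -I is therefore a simple pole and
  Res(f, z₀) = P(z₀)/Q'(z₀).

Q'(z) = 3*z^2 - 4*z + 2*I*z + 1, so Q'(-I) = 4*I.
P(-I) = exp(I).

Res(f, -I) = (exp(I))/(4*I) = -I*exp(I)/4

Final answer: -I*exp(I)/4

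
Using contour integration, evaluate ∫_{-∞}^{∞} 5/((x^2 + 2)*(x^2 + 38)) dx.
Let f(z) = 5/((z^2 + 2)*(z^2 + 38)). The denominator has no real zeros and deg Q - deg P = 4 ≥ 2, so the integral of f over the upper semicircle |z| = R tends to 0 as R → ∞. Closing the contour in the upper half-plane,
  ∫_{-∞}^{∞} f(x) dx = 2πi · Σ Res(f, z_k)  over the poles with Im z_k > 0.

Zeros of the denominator: z^2 + 2 = 0 gives z = ±sqrt(2)*I; z^2 + 38 = 0 gives z = ±sqrt(38)*I.
Upper half-plane: z = sqrt(2)*I, z = sqrt(38)*I (simple).

Each pole is a simple zero of Q(z) = z^4 + 40*z^2 + 76, so Res(f, z₀) = P(z₀)/Q'(z₀) with P(z) = 5, Q'(z) = 4*z^3 + 80*z:
  Res(f, sqrt(2)*I) = (5)/(72*sqrt(2)*I) = -5*sqrt(2)*I/144
  Res(f, sqrt(38)*I) = (5)/(-72*sqrt(38)*I) = 5*sqrt(38)*I/2736

Sum of residues: 5*I*(-19*sqrt(2) + sqrt(38))/2736
∫_{-∞}^{∞} f(x) dx = 2πi · (5*I*(-19*sqrt(2) + sqrt(38))/2736) = 5*pi*(-sqrt(38) + 19*sqrt(2))/1368

Final answer: 5*pi*(-sqrt(38) + 19*sqrt(2))/1368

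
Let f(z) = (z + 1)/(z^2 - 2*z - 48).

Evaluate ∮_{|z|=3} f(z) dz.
By the residue theorem, ∮_C f(z) dz = 2πi · (sum of the residues of f at the poles inside |z| = 3).

The denominator factors as (z - 8)*(z + 6), so the singularities of f are simple poles at z = 8, z = -6.
  |8|² = 64 > 9 = 3², so this pole is outside the contour.
  |-6|² = 36 > 9 = 3², so this pole is outside the contour.

No pole lies inside the contour, so f is analytic on and inside C and the integral is 0 (Cauchy's theorem).

Final answer: 0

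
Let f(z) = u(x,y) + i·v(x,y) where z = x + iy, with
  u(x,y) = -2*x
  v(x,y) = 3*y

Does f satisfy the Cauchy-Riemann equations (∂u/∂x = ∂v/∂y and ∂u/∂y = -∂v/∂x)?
∂u/∂x = -2
∂v/∂y = 3
∂u/∂y = 0
∂v/∂x = 0
∂u/∂x ≠ ∂v/∂y; the Cauchy-Riemann equations are not satisfied, so f is not analytic.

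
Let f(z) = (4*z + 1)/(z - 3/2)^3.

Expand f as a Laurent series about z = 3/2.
Put w = z - (3/2), i.e. z = w + 3/2. The denominator is w^3, so it suffices to rewrite the numerator in powers of w.

P(z) = 4*z + 1
P(w + 3/2) = 7 + 4*w

Dividing each term by w^3:
  f = 7/w^3 + 4/w^2

Substituting back w = z - 3/2:
  f(z) = 7/(z - 3/2)^3 + 4/(z - 3/2)^2

The series is finite because the numerator is a polynomial; the negative powers form the principal part.

Final answer: 7/(z - 3/2)^3 + 4/(z - 3/2)^2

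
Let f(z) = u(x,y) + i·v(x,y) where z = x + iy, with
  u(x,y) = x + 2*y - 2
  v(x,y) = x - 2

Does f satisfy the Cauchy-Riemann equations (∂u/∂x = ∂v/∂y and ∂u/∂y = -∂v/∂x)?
∂u/∂x = 1
∂v/∂y = 0
∂u/∂y = 2
∂v/∂x = 1
∂u/∂x ≠ ∂v/∂y and ∂u/∂y ≠ -∂v/∂x; the Cauchy-Riemann equations are not satisfied, so f is not analytic.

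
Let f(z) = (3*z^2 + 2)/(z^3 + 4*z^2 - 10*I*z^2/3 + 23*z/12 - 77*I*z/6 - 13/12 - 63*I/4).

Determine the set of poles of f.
The singularities of f are the zeros of the denominator. Factoring,
  z^3 + 4*z^2 - 10*I*z^2/3 + 23*z/12 - 77*I*z/6 - 13/12 - 63*I/4 = (z + 3/2 + 2*I/3)*(z - 1/2 - 3*I)*(z + 3 - I)
so the candidates are z = -3/2 - 2*I/3, z = 1/2 + 3*I, z = -3 + I.

Check the numerator P(z) = 3*z^2 + 2 at each one:
  P(-3/2 - 2*I/3) = 89/12 + 6*I ≠ 0, so z = -3/2 - 2*I/3 is a (simple) pole.
  P(1/2 + 3*I) = -97/4 + 9*I ≠ 0, so z = 1/2 + 3*I is a (simple) pole.
  P(-3 + I) = 26 - 18*I ≠ 0, so z = -3 + I is a (simple) pole.

Poles of f: {-3 + I, -3/2 - 2*I/3, 1/2 + 3*I}

Final answer: {-3 + I, -3/2 - 2*I/3, 1/2 + 3*I}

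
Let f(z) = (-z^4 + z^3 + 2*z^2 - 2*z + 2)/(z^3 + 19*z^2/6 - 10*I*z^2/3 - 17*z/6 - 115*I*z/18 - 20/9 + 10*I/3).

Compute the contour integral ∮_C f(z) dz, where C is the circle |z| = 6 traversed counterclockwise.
pi*(-325/9 - 35*I/6)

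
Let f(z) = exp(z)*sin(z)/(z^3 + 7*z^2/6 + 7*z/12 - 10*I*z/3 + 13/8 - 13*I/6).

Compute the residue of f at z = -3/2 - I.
(-6/85 + 24*I/85)*exp(-3/2 - I)*sin(3/2 + I)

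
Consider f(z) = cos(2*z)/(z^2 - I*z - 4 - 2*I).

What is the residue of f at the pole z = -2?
(-4/17 + I/17)*cos(4)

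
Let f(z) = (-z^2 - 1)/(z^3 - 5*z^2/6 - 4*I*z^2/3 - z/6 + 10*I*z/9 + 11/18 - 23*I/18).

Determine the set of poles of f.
The singularities of f are the zeros of the denominator. Factoring,
  z^3 - 5*z^2/6 - 4*I*z^2/3 - z/6 + 10*I*z/9 + 11/18 - 23*I/18 = (z + 2/3 - I)*(z - 1/2 + 2*I/3)*(z - 1 - I)
so the candidates are z = -2/3 + I, z = 1/2 - 2*I/3, z = 1 + I.

Check the numerator P(z) = -z^2 - 1 at each one:
  P(-2/3 + I) = -4/9 + 4*I/3 ≠ 0, so z = -2/3 + I is a (simple) pole.
  P(1/2 - 2*I/3) = -29/36 + 2*I/3 ≠ 0, so z = 1/2 - 2*I/3 is a (simple) pole.
  P(1 + I) = -1 - 2*I ≠ 0, so z = 1 + I is a (simple) pole.

Poles of f: {-2/3 + I, 1/2 - 2*I/3, 1 + I}

Final answer: {-2/3 + I, 1/2 - 2*I/3, 1 + I}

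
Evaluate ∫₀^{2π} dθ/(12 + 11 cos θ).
Let J = ∫₀^{2π} dθ/(12 + 11 cos θ).
Put z = e^{iθ}: then cos θ = (z + 1/z)/2, dθ = dz/(iz), and z runs once counterclockwise around |z| = 1:
  J = ∮_{|z|=1} 1/(12 + 11*(z + 1/z)/2) · dz/(iz) = (2/i) ∮_{|z|=1} dz/(11*z^2 + 24*z + 11).
The roots of 11*z^2 + 24*z + 11 are z = (-12 ± sqrt(12^2 - 11^2))/11, with sqrt(23) = sqrt(23); their product is 1, so only z₊ = -12/11 + sqrt(23)/11 lies inside the unit circle (z₋ = -12/11 - sqrt(23)/11 lies outside).
z₊ is a simple zero of q(z) = 11*z^2 + 24*z + 11, so Res(1/q, z₊) = 1/q'(z₊) with q'(z) = 22*z + 24; and q'(z₊) = 11*(z₊ - z₋) = 2*sqrt(23).
Therefore J = (2/i) · 2πi · 1/(2*sqrt(23)) = 2*pi/(sqrt(23)) = 2*sqrt(23)*pi/23

Final answer: 2*sqrt(23)*pi/23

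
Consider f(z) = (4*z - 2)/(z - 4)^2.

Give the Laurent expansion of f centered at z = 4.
Put w = z - (4), i.e. z = w + 4. The denominator is w^2, so it suffices to rewrite the numerator in powers of w.

P(z) = 4*z - 2
P(w + 4) = 14 + 4*w

Dividing each term by w^2:
  f = 14/w^2 + 4/w

Substituting back w = z - 4:
  f(z) = 14/(z - 4)^2 + 4/(z - 4)

The series is finite because the numerator is a polynomial; the negative powers form the principal part, and the coefficient of 1/(z - 4) gives Res(f, 4) = 4.

Final answer: 14/(z - 4)^2 + 4/(z - 4)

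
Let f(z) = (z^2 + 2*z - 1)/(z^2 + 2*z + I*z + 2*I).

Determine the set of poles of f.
The singularities of f are the zeros of the denominator. Factoring,
  z^2 + 2*z + I*z + 2*I = (z + I)*(z + 2)
so the candidates are z = -I, z = -2.

Check the numerator P(z) = z^2 + 2*z - 1 at each one:
  P(-I) = -2 - 2*I ≠ 0, so z = -I is a (simple) pole.
  P(-2) = -1 ≠ 0, so z = -2 is a (simple) pole.

Poles of f: {-2, -I}

Final answer: {-2, -I}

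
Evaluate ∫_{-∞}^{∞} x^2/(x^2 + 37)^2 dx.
Let f(z) = z^2/(z^2 + 37)^2. The denominator has no real zeros and deg Q - deg P = 2 ≥ 2, so the integral of f over the upper semicircle |z| = R tends to 0 as R → ∞. Closing the contour in the upper half-plane,
  ∫_{-∞}^{∞} f(x) dx = 2πi · Σ Res(f, z_k)  over the poles with Im z_k > 0.

Zeros of the denominator: z^2 + 37 = 0 gives z = ±sqrt(37)*I.
Upper half-plane: z = sqrt(37)*I (a pole of order 2).

Write f(z) = g(z)/(z - sqrt(37)*I)^2 with g(z) = z^2/(z + sqrt(37)*I)^2. For a double pole, Res(f, z₀) = g'(z₀):
  g'(z) = 2*sqrt(37)*I*z/(z + sqrt(37)*I)^3
  Res(f, sqrt(37)*I) = g'(sqrt(37)*I) = -sqrt(37)*I/148

∫_{-∞}^{∞} f(x) dx = 2πi · (-sqrt(37)*I/148) = sqrt(37)*pi/74

Final answer: sqrt(37)*pi/74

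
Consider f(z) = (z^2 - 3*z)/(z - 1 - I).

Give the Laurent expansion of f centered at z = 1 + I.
Put w = z - (1 + I), i.e. z = w + 1 + I. The denominator is w, so it suffices to rewrite the numerator in powers of w.

P(z) = z^2 - 3*z
P(w + 1 + I) = -3 - I + (-1 + 2*I)*w + w^2

Dividing each term by w:
  f = (-3 - I)/w - 1 + 2*I + w

Substituting back w = z - 1 - I:
  f(z) = (-3 - I)/(z - 1 - I) - 1 + 2*I + (z - 1 - I)

The series is finite because the numerator is a polynomial; the negative powers form the principal part, and the coefficient of 1/(z - 1 - I) gives Res(f, 1 + I) = -3 - I.

Final answer: (-3 - I)/(z - 1 - I) - 1 + 2*I + (z - 1 - I)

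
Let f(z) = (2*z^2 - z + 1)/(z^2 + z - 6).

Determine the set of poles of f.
The singularities of f are the zeros of the denominator. Factoring,
  z^2 + z - 6 = (z - 2)*(z + 3)
so the candidates are z = 2, z = -3.

Check the numerator P(z) = 2*z^2 - z + 1 at each one:
  P(2) = 7 ≠ 0, so z = 2 is a (simple) pole.
  P(-3) = 22 ≠ 0, so z = -3 is a (simple) pole.

Poles of f: {-3, 2}

Final answer: {-3, 2}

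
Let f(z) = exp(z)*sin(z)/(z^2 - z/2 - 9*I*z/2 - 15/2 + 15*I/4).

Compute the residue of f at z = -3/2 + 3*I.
(7/29 + 3*I/29)*exp(-3/2 + 3*I)*sin(3/2 - 3*I)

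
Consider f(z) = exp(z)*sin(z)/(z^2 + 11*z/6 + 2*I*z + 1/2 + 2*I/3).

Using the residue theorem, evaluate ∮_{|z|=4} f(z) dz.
By the residue theorem, ∮_C f(z) dz = 2πi · (sum of the residues of f at the poles inside |z| = 4).

The denominator factors as (z + 1/3)*(z + 3/2 + 2*I), so the singularities of f are simple poles at z = -1/3, z = -3/2 - 2*I.
  |-1/3|² = 1/9 < 16 = 4², so this pole is inside the contour.
  |-3/2 - 2*I|² = 25/4 < 16 = 4², so this pole is inside the contour.

With P(z) = exp(z)*sin(z) and Q(z) = z^2 + 11*z/6 + 2*I*z + 1/2 + 2*I/3, each pole is simple, so Res(f, z₀) = P(z₀)/Q'(z₀) with Q'(z) = 2*z + 11/6 + 2*I.
  Res(f, -1/3) = P(-1/3)/Q'(-1/3) = (-exp(-1/3)*sin(1/3))/(7/6 + 2*I) = (-42/193 + 72*I/193)*exp(-1/3)*sin(1/3)
  Res(f, -3/2 - 2*I) = P(-3/2 - 2*I)/Q'(-3/2 - 2*I) = (-exp(-3/2 - 2*I)*sin(3/2 + 2*I))/(-7/6 - 2*I) = (42/193 - 72*I/193)*exp(-3/2 - 2*I)*sin(3/2 + 2*I)

Sum of residues inside C: (42/193 - 72*I/193)*exp(-3/2 - 2*I)*sin(3/2 + 2*I) + (-42/193 + 72*I/193)*exp(-1/3)*sin(1/3)
∮_C f(z) dz = 2πi · ((42/193 - 72*I/193)*exp(-3/2 - 2*I)*sin(3/2 + 2*I) + (-42/193 + 72*I/193)*exp(-1/3)*sin(1/3)) = pi*(144/193 + 84*I/193)*exp(-3/2 - 2*I)*sin(3/2 + 2*I) + pi*(-144/193 - 84*I/193)*exp(-1/3)*sin(1/3)

Final answer: pi*(144/193 + 84*I/193)*exp(-3/2 - 2*I)*sin(3/2 + 2*I) + pi*(-144/193 - 84*I/193)*exp(-1/3)*sin(1/3)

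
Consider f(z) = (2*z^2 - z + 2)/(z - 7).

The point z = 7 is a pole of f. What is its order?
1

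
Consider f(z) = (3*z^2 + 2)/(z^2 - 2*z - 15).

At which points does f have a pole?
The singularities of f are the zeros of the denominator. Factoring,
  z^2 - 2*z - 15 = (z - 5)*(z + 3)
so the candidates are z = 5, z = -3.

Check the numerator P(z) = 3*z^2 + 2 at each one:
  P(5) = 77 ≠ 0, so z = 5 is a (simple) pole.
  P(-3) = 29 ≠ 0, so z = -3 is a (simple) pole.

Poles of f: {-3, 5}

Final answer: {-3, 5}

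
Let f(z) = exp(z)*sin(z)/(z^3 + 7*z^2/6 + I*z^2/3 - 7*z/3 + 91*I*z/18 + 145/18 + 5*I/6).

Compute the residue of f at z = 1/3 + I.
(-1584/37673 - 3114*I/37673)*exp(1/3 + I)*sin(1/3 + I)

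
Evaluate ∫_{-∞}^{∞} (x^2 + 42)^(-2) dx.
Let f(z) = (z^2 + 42)^(-2). The denominator has no real zeros and deg Q - deg P = 4 ≥ 2, so the integral of f over the upper semicircle |z| = R tends to 0 as R → ∞. Closing the contour in the upper half-plane,
  ∫_{-∞}^{∞} f(x) dx = 2πi · Σ Res(f, z_k)  over the poles with Im z_k > 0.

Zeros of the denominator: z^2 + 42 = 0 gives z = ±sqrt(42)*I.
Upper half-plane: z = sqrt(42)*I (a pole of order 2).

Write f(z) = g(z)/(z - sqrt(42)*I)^2 with g(z) = (z + sqrt(42)*I)^(-2). For a double pole, Res(f, z₀) = g'(z₀):
  g'(z) = -2/(z + sqrt(42)*I)^3
  Res(f, sqrt(42)*I) = g'(sqrt(42)*I) = -sqrt(42)*I/7056

∫_{-∞}^{∞} f(x) dx = 2πi · (-sqrt(42)*I/7056) = sqrt(42)*pi/3528

Final answer: sqrt(42)*pi/3528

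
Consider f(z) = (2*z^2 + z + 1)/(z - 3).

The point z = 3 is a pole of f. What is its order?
Factor the denominator:
  z - 3 = (z - 3)

The numerator P(z) = 2*z^2 + z + 1 has P(3) = 22 ≠ 0, so no factor of (z - 3) cancels.
Near z = 3 we can therefore write f(z) = g(z)/(z - 3) with g analytic at 3 and g(3) ≠ 0 (g is just the numerator).

Hence z = 3 is a pole of order 1.

Final answer: 1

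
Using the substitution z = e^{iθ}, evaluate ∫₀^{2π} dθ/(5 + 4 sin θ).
Call the integral J. The integrand is 2π-periodic and we integrate over a full period, so shifting θ does not change the value (θ → θ + π/2 turns sin θ into cos θ). Hence
  J = ∫₀^{2π} dθ/(5 + 4 cos θ).
Put z = e^{iθ}: then cos θ = (z + 1/z)/2, dθ = dz/(iz), and z runs once counterclockwise around |z| = 1:
  J = ∮_{|z|=1} 1/(5 + 4*(z + 1/z)/2) · dz/(iz) = (2/i) ∮_{|z|=1} dz/(4*z^2 + 10*z + 4).
The roots of 4*z^2 + 10*z + 4 are z = (-5 ± sqrt(5^2 - 4^2))/4, with sqrt(9) = 3; their product is 1, so only z₊ = -1/2 lies inside the unit circle (z₋ = -2 lies outside).
z₊ is a simple zero of q(z) = 4*z^2 + 10*z + 4, so Res(1/q, z₊) = 1/q'(z₊) with q'(z) = 8*z + 10; and q'(z₊) = 4*(z₊ - z₋) = 6.
Therefore J = (2/i) · 2πi · 1/(6) = 2*pi/(3) = 2*pi/3

Final answer: 2*pi/3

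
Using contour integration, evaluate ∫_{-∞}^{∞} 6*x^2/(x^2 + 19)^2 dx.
Let f(z) = 6*z^2/(z^2 + 19)^2. The denominator has no real zeros and deg Q - deg P = 2 ≥ 2, so the integral of f over the upper semicircle |z| = R tends to 0 as R → ∞. Closing the contour in the upper half-plane,
  ∫_{-∞}^{∞} f(x) dx = 2πi · Σ Res(f, z_k)  over the poles with Im z_k > 0.

Zeros of the denominator: z^2 + 19 = 0 gives z = ±sqrt(19)*I.
Upper half-plane: z = sqrt(19)*I (a pole of order 2).

Write f(z) = g(z)/(z - sqrt(19)*I)^2 with g(z) = 6*z^2/(z + sqrt(19)*I)^2. For a double pole, Res(f, z₀) = g'(z₀):
  g'(z) = 12*sqrt(19)*I*z/(z + sqrt(19)*I)^3
  Res(f, sqrt(19)*I) = g'(sqrt(19)*I) = -3*sqrt(19)*I/38

∫_{-∞}^{∞} f(x) dx = 2πi · (-3*sqrt(19)*I/38) = 3*sqrt(19)*pi/19

Final answer: 3*sqrt(19)*pi/19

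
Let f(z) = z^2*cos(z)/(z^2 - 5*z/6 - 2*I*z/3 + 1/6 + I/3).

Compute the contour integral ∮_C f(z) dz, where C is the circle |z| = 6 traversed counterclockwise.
By the residue theorem, ∮_C f(z) dz = 2πi · (sum of the residues of f at the poles inside |z| = 6).

The denominator factors as (z - 1/2)*(z - 1/3 - 2*I/3), so the singularities of f are simple poles at z = 1/2, z = 1/3 + 2*I/3.
  |1/2|² = 1/4 < 36 = 6², so this pole is inside the contour.
  |1/3 + 2*I/3|² = 5/9 < 36 = 6², so this pole is inside the contour.

With P(z) = z^2*cos(z) and Q(z) = z^2 - 5*z/6 - 2*I*z/3 + 1/6 + I/3, each pole is simple, so Res(f, z₀) = P(z₀)/Q'(z₀) with Q'(z) = 2*z - 5/6 - 2*I/3.
  Res(f, 1/2) = P(1/2)/Q'(1/2) = (cos(1/2)/4)/(1/6 - 2*I/3) = (3/34 + 6*I/17)*cos(1/2)
  Res(f, 1/3 + 2*I/3) = P(1/3 + 2*I/3)/Q'(1/3 + 2*I/3) = ((-1/3 + 4*I/9)*cos(1/3 + 2*I/3))/(-1/6 + 2*I/3) = (38/51 + 16*I/51)*cos(1/3 + 2*I/3)

Sum of residues inside C: (38/51 + 16*I/51)*cos(1/3 + 2*I/3) + (3/34 + 6*I/17)*cos(1/2)
∮_C f(z) dz = 2πi · ((38/51 + 16*I/51)*cos(1/3 + 2*I/3) + (3/34 + 6*I/17)*cos(1/2)) = pi*(-12/17 + 3*I/17)*cos(1/2) + pi*(-32/51 + 76*I/51)*cos(1/3 + 2*I/3)

Final answer: pi*(-12/17 + 3*I/17)*cos(1/2) + pi*(-32/51 + 76*I/51)*cos(1/3 + 2*I/3)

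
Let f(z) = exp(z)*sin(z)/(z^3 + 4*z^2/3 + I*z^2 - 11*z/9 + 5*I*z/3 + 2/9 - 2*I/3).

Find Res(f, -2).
Write f(z) = P(z)/Q(z) with P(z) = exp(z)*sin(z) and Q(z) = z^3 + 4*z^2/3 + I*z^2 - 11*z/9 + 5*I*z/3 + 2/9 - 2*I/3.
The denominator factors as Q(z) = (z + 2)*(z - 1/3 + I)*(z - 1/3), so z = -2 is a simple zero of Q and P is analytic there; z = -2 is therefore a simple pole and
  Res(f, z₀) = P(z₀)/Q'(z₀).

Q'(z) = 3*z^2 + 8*z/3 + 2*I*z - 11/9 + 5*I/3, so Q'(-2) = 49/9 - 7*I/3.
P(-2) = -exp(-2)*sin(2).

Res(f, -2) = (-exp(-2)*sin(2))/(49/9 - 7*I/3) = (-9/58 - 27*I/406)*exp(-2)*sin(2)

Final answer: (-9/58 - 27*I/406)*exp(-2)*sin(2)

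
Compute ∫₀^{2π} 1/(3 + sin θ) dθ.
Call the integral J. The integrand is 2π-periodic and we integrate over a full period, so shifting θ does not change the value (θ → θ + π/2 turns sin θ into cos θ). Hence
  J = ∫₀^{2π} dθ/(3 + cos θ).
Put z = e^{iθ}: then cos θ = (z + 1/z)/2, dθ = dz/(iz), and z runs once counterclockwise around |z| = 1:
  J = ∮_{|z|=1} 1/(3 + (z + 1/z)/2) · dz/(iz) = (2/i) ∮_{|z|=1} dz/(z^2 + 6*z + 1).
The roots of z^2 + 6*z + 1 are z = (-3 ± sqrt(3^2 - 1^2)), with sqrt(8) = 2*sqrt(2); their product is 1, so only z₊ = -3 + 2*sqrt(2) lies inside the unit circle (z₋ = -3 - 2*sqrt(2) lies outside).
z₊ is a simple zero of q(z) = z^2 + 6*z + 1, so Res(1/q, z₊) = 1/q'(z₊) with q'(z) = 2*z + 6; and q'(z₊) = (z₊ - z₋) = 4*sqrt(2).
Therefore J = (2/i) · 2πi · 1/(4*sqrt(2)) = 2*pi/(2*sqrt(2)) = sqrt(2)*pi/2

Final answer: sqrt(2)*pi/2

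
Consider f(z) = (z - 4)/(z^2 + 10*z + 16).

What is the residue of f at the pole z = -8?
2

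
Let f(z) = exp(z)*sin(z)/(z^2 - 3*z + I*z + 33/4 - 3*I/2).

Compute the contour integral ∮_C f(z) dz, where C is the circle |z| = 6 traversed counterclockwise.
By the residue theorem, ∮_C f(z) dz = 2πi · (sum of the residues of f at the poles inside |z| = 6).

The denominator factors as (z - 3/2 + 3*I)*(z - 3/2 - 2*I), so the singularities of f are simple poles at z = 3/2 - 3*I, z = 3/2 + 2*I.
  |3/2 - 3*I|² = 45/4 < 36 = 6², so this pole is inside the contour.
  |3/2 + 2*I|² = 25/4 < 36 = 6², so this pole is inside the contour.

With P(z) = exp(z)*sin(z) and Q(z) = z^2 - 3*z + I*z + 33/4 - 3*I/2, each pole is simple, so Res(f, z₀) = P(z₀)/Q'(z₀) with Q'(z) = 2*z - 3 + I.
  Res(f, 3/2 - 3*I) = P(3/2 - 3*I)/Q'(3/2 - 3*I) = (exp(3/2 - 3*I)*sin(3/2 - 3*I))/(-5*I) = I*exp(3/2 - 3*I)*sin(3/2 - 3*I)/5
  Res(f, 3/2 + 2*I) = P(3/2 + 2*I)/Q'(3/2 + 2*I) = (exp(3/2 + 2*I)*sin(3/2 + 2*I))/(5*I) = -I*exp(3/2 + 2*I)*sin(3/2 + 2*I)/5

Sum of residues inside C: I*exp(3/2 - 3*I)*sin(3/2 - 3*I)/5 - I*exp(3/2 + 2*I)*sin(3/2 + 2*I)/5
∮_C f(z) dz = 2πi · (I*exp(3/2 - 3*I)*sin(3/2 - 3*I)/5 - I*exp(3/2 + 2*I)*sin(3/2 + 2*I)/5) = -2*pi*exp(3/2 - 3*I)*sin(3/2 - 3*I)/5 + 2*pi*exp(3/2 + 2*I)*sin(3/2 + 2*I)/5

Final answer: -2*pi*exp(3/2 - 3*I)*sin(3/2 - 3*I)/5 + 2*pi*exp(3/2 + 2*I)*sin(3/2 + 2*I)/5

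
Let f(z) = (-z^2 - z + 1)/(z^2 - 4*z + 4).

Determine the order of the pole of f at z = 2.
Factor the denominator:
  z^2 - 4*z + 4 = (z - 2)^2

The numerator P(z) = -z^2 - z + 1 has P(2) = -5 ≠ 0, so no factor of (z - 2) cancels.
Near z = 2 we can therefore write f(z) = g(z)/(z - 2)^2 with g analytic at 2 and g(2) ≠ 0 (g is just the numerator).

Hence z = 2 is a pole of order 2.

Final answer: 2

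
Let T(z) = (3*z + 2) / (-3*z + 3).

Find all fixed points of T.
{-sqrt(6)*I/3, sqrt(6)*I/3}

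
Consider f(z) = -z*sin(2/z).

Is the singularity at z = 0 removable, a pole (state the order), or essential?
Let u = z. Then
  sin(2/u) = Σ_{k≥0} (-1)^k (2)^(2k+1)/((2k+1)!·u^(2k+1)) = 2/u - 4/(3*u^3) + 4/(15*u^5) + ...
which has infinitely many negative powers of u, so sin(2/z) has an essential singularity at z = 0.
The extra factor z is a nonzero polynomial; if the product had at most a pole at z = 0, dividing by that polynomial would leave sin(2/z) with at most a pole too — contradiction. (Equivalently, the product's Laurent series still has infinitely many negative powers.)
So the singularity is essential.

Final answer: essential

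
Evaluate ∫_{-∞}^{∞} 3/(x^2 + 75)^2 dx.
Let f(z) = 3/(z^2 + 75)^2. The denominator has no real zeros and deg Q - deg P = 4 ≥ 2, so the integral of f over the upper semicircle |z| = R tends to 0 as R → ∞. Closing the contour in the upper half-plane,
  ∫_{-∞}^{∞} f(x) dx = 2πi · Σ Res(f, z_k)  over the poles with Im z_k > 0.

Zeros of the denominator: z^2 + 75 = 0 gives z = ±5*sqrt(3)*I.
Upper half-plane: z = 5*sqrt(3)*I (a pole of order 2).

Write f(z) = g(z)/(z - 5*sqrt(3)*I)^2 with g(z) = 3/(z + 5*sqrt(3)*I)^2. For a double pole, Res(f, z₀) = g'(z₀):
  g'(z) = -6/(z + 5*sqrt(3)*I)^3
  Res(f, 5*sqrt(3)*I) = g'(5*sqrt(3)*I) = -sqrt(3)*I/1500

∫_{-∞}^{∞} f(x) dx = 2πi · (-sqrt(3)*I/1500) = sqrt(3)*pi/750

Final answer: sqrt(3)*pi/750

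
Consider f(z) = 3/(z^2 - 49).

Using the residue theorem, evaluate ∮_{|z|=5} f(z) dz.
0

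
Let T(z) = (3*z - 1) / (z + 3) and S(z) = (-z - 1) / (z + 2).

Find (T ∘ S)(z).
(-4*z - 5)/(2*z + 5)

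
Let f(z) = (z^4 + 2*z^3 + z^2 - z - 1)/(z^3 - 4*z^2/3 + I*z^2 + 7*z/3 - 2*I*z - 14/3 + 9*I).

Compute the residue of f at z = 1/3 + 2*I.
Write f(z) = P(z)/Q(z) with P(z) = z^4 + 2*z^3 + z^2 - z - 1 and Q(z) = z^3 - 4*z^2/3 + I*z^2 + 7*z/3 - 2*I*z - 14/3 + 9*I.
The denominator factors as Q(z) = (z + 1 + 2*I)*(z - 2 + I)*(z - 1/3 - 2*I), so z = 1/3 + 2*I is a simple zero of Q and P is analytic there; z = 1/3 + 2*I is therefore a simple pole and
  Res(f, z₀) = P(z₀)/Q'(z₀).

Q'(z) = 3*z^2 - 8*z/3 + 2*I*z + 7/3 - 2*I, so Q'(1/3 + 2*I) = -128/9 - 8*I/3.
P(1/3 + 2*I) = 16/81 - 694*I/27.

Res(f, 1/3 + 2*I) = (16/81 - 694*I/27)/(-128/9 - 8*I/3) = 599/1908 + 278*I/159

Final answer: 599/1908 + 278*I/159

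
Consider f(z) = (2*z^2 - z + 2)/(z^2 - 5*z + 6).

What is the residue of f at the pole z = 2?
Write f(z) = P(z)/Q(z) with P(z) = 2*z^2 - z + 2 and Q(z) = z^2 - 5*z + 6.
The denominator factors as Q(z) = (z - 3)*(z - 2), so z = 2 is a simple zero of Q and P is analytic there; z = 2 is therefore a simple pole and
  Res(f, z₀) = P(z₀)/Q'(z₀).

Q'(z) = 2*z - 5, so Q'(2) = -1.
P(2) = 8.

Res(f, 2) = (8)/(-1) = -8

Final answer: -8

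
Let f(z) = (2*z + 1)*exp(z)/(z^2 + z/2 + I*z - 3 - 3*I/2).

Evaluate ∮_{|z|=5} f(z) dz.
pi*(-32/53 + 100*I/53)*exp(-2 - I) + pi*(32/53 + 112*I/53)*exp(3/2)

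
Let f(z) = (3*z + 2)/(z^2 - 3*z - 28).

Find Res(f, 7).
Write f(z) = P(z)/Q(z) with P(z) = 3*z + 2 and Q(z) = z^2 - 3*z - 28.
The denominator factors as Q(z) = (z - 7)*(z + 4), so z = 7 is a simple zero of Q and P is analytic there; z = 7 is therefore a simple pole and
  Res(f, z₀) = P(z₀)/Q'(z₀).

Q'(z) = 2*z - 3, so Q'(7) = 11.
P(7) = 23.

Res(f, 7) = (23)/(11) = 23/11

Final answer: 23/11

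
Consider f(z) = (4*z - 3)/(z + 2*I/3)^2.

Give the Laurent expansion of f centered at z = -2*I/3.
Put w = z - (-2*I/3), i.e. z = w - 2*I/3. The denominator is w^2, so it suffices to rewrite the numerator in powers of w.

P(z) = 4*z - 3
P(w - 2*I/3) = -3 - 8*I/3 + 4*w

Dividing each term by w^2:
  f = (-3 - 8*I/3)/w^2 + 4/w

Substituting back w = z + 2*I/3:
  f(z) = (-3 - 8*I/3)/(z + 2*I/3)^2 + 4/(z + 2*I/3)

The series is finite because the numerator is a polynomial; the negative powers form the principal part, and the coefficient of 1/(z + 2*I/3) gives Res(f, -2*I/3) = 4.

Final answer: (-3 - 8*I/3)/(z + 2*I/3)^2 + 4/(z + 2*I/3)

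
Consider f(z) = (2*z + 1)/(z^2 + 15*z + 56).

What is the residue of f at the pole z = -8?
15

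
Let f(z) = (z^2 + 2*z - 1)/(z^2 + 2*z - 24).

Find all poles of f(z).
The singularities of f are the zeros of the denominator. Factoring,
  z^2 + 2*z - 24 = (z - 4)*(z + 6)
so the candidates are z = 4, z = -6.

Check the numerator P(z) = z^2 + 2*z - 1 at each one:
  P(4) = 23 ≠ 0, so z = 4 is a (simple) pole.
  P(-6) = 23 ≠ 0, so z = -6 is a (simple) pole.

Poles of f: {-6, 4}

Final answer: {-6, 4}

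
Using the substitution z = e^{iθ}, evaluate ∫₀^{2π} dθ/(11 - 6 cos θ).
2*sqrt(85)*pi/85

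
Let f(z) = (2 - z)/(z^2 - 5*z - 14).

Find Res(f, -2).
-4/9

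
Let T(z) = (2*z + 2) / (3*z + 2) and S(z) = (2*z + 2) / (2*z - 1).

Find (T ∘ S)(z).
(T ∘ S)(z) = T(S(z)) = ((2)*S(z) + (2))/((3)*S(z) + (2)). Multiply numerator and denominator by 2*z - 1:
  numerator:   (2)*(2*z + 2) + (2)*(2*z - 1) = 8*z + 2
  denominator: (3)*(2*z + 2) + (2)*(2*z - 1) = 10*z + 4
(T ∘ S)(z) = (8*z + 2)/(10*z + 4) = (4*z + 1)/(5*z + 2)

Final answer: (4*z + 1)/(5*z + 2)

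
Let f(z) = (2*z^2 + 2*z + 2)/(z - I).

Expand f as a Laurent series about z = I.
2*I/(z - I) + 2 + 4*I + 2*(z - I)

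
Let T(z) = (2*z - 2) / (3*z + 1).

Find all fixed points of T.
{1/6 - sqrt(23)*I/6, 1/6 + sqrt(23)*I/6}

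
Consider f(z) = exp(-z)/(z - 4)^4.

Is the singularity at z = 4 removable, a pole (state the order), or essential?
Write f(z) = g(z)/(z - 4)^4 with g(z) = exp(-z).
g is entire and g(4) = exp(-4) ≠ 0, so no factor of (z - 4) cancels: the Laurent expansion of f about z = 4 starts at the power -4, i.e. lim_{z→z₀} (z - z₀)^4 f(z) = exp(-4) is finite and nonzero.
So z = 4 is a pole of order 4.

Final answer: pole of order 4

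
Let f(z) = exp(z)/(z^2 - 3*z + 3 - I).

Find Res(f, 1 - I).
Write f(z) = P(z)/Q(z) with P(z) = exp(z) and Q(z) = z^2 - 3*z + 3 - I.
The denominator factors as Q(z) = (z - 2 - I)*(z - 1 + I), so z = 1 - I is a simple zero of Q and P is analytic there; z = 1 - I is therefore a simple pole and
  Res(f, z₀) = P(z₀)/Q'(z₀).

Q'(z) = 2*z - 3, so Q'(1 - I) = -1 - 2*I.
P(1 - I) = exp(1 - I).

Res(f, 1 - I) = (exp(1 - I))/(-1 - 2*I) = (-1/5 + 2*I/5)*exp(1 - I)

Final answer: (-1/5 + 2*I/5)*exp(1 - I)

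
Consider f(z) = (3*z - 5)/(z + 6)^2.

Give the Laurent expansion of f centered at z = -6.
Put w = z - (-6), i.e. z = w - 6. The denominator is w^2, so it suffices to rewrite the numerator in powers of w.

P(z) = 3*z - 5
P(w - 6) = -23 + 3*w

Dividing each term by w^2:
  f = -23/w^2 + 3/w

Substituting back w = z + 6:
  f(z) = -23/(z + 6)^2 + 3/(z + 6)

The series is finite because the numerator is a polynomial; the negative powers form the principal part, and the coefficient of 1/(z + 6) gives Res(f, -6) = 3.

Final answer: -23/(z + 6)^2 + 3/(z + 6)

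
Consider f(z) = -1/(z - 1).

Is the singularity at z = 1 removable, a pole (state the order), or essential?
Write f(z) = g(z)/(z - 1) with g(z) = -1.
g is entire and g(1) = -1 ≠ 0, so no factor of (z - 1) cancels: the Laurent expansion of f about z = 1 starts at the power -1, i.e. lim_{z→z₀} (z - z₀) f(z) = -1 is finite and nonzero.
So z = 1 is a pole of order 1.

Final answer: pole of order 1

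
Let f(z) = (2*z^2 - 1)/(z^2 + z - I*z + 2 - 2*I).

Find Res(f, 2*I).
Write f(z) = P(z)/Q(z) with P(z) = 2*z^2 - 1 and Q(z) = z^2 + z - I*z + 2 - 2*I.
The denominator factors as Q(z) = (z + 1 + I)*(z - 2*I), so z = 2*I is a simple zero of Q and P is analytic there; z = 2*I is therefore a simple pole and
  Res(f, z₀) = P(z₀)/Q'(z₀).

Q'(z) = 2*z + 1 - I, so Q'(2*I) = 1 + 3*I.
P(2*I) = -9.

Res(f, 2*I) = (-9)/(1 + 3*I) = -9/10 + 27*I/10

Final answer: -9/10 + 27*I/10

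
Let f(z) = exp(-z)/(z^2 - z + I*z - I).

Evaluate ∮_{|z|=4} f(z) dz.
pi*(-1 - I)*exp(I) + pi*(1 + I)*exp(-1)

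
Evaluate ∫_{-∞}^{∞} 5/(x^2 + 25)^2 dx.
pi/50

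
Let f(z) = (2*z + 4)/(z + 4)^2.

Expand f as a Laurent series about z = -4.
Put w = z - (-4), i.e. z = w - 4. The denominator is w^2, so it suffices to rewrite the numerator in powers of w.

P(z) = 2*z + 4
P(w - 4) = -4 + 2*w

Dividing each term by w^2:
  f = -4/w^2 + 2/w

Substituting back w = z + 4:
  f(z) = -4/(z + 4)^2 + 2/(z + 4)

The series is finite because the numerator is a polynomial; the negative powers form the principal part, and the coefficient of 1/(z + 4) gives Res(f, -4) = 2.

Final answer: -4/(z + 4)^2 + 2/(z + 4)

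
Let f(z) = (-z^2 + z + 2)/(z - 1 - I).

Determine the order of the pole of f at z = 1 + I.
Factor the denominator:
  z - 1 - I = (z - 1 - I)

The numerator P(z) = -z^2 + z + 2 has P(1 + I) = 3 - I ≠ 0, so no factor of (z - 1 - I) cancels.
Near z = 1 + I we can therefore write f(z) = g(z)/(z - 1 - I) with g analytic at 1 + I and g(1 + I) ≠ 0 (g is just the numerator).

Hence z = 1 + I is a pole of order 1.

Final answer: 1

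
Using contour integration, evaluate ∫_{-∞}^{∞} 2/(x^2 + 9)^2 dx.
Let f(z) = 2/(z^2 + 9)^2. The denominator has no real zeros and deg Q - deg P = 4 ≥ 2, so the integral of f over the upper semicircle |z| = R tends to 0 as R → ∞. Closing the contour in the upper half-plane,
  ∫_{-∞}^{∞} f(x) dx = 2πi · Σ Res(f, z_k)  over the poles with Im z_k > 0.

Zeros of the denominator: z^2 + 9 = 0 gives z = ±3*I.
Upper half-plane: z = 3*I (a pole of order 2).

Write f(z) = g(z)/(z - 3*I)^2 with g(z) = 2/(z + 3*I)^2. For a double pole, Res(f, z₀) = g'(z₀):
  g'(z) = -4/(z + 3*I)^3
  Res(f, 3*I) = g'(3*I) = -I/54

∫_{-∞}^{∞} f(x) dx = 2πi · (-I/54) = pi/27

Final answer: pi/27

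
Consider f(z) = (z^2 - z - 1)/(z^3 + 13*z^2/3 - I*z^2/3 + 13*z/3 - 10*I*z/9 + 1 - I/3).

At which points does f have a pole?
{-3, -1 + I/3, -1/3}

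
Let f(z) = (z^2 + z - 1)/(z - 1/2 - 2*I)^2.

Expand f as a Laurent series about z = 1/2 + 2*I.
Put w = z - (1/2 + 2*I), i.e. z = w + 1/2 + 2*I. The denominator is w^2, so it suffices to rewrite the numerator in powers of w.

P(z) = z^2 + z - 1
P(w + 1/2 + 2*I) = -17/4 + 4*I + (2 + 4*I)*w + w^2

Dividing each term by w^2:
  f = (-17/4 + 4*I)/w^2 + (2 + 4*I)/w + 1

Substituting back w = z - 1/2 - 2*I:
  f(z) = (-17/4 + 4*I)/(z - 1/2 - 2*I)^2 + (2 + 4*I)/(z - 1/2 - 2*I) + 1

The series is finite because the numerator is a polynomial; the negative powers form the principal part, and the coefficient of 1/(z - 1/2 - 2*I) gives Res(f, 1/2 + 2*I) = 2 + 4*I.

Final answer: (-17/4 + 4*I)/(z - 1/2 - 2*I)^2 + (2 + 4*I)/(z - 1/2 - 2*I) + 1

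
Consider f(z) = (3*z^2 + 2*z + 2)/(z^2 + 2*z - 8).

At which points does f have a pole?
The singularities of f are the zeros of the denominator. Factoring,
  z^2 + 2*z - 8 = (z + 4)*(z - 2)
so the candidates are z = -4, z = 2.

Check the numerator P(z) = 3*z^2 + 2*z + 2 at each one:
  P(-4) = 42 ≠ 0, so z = -4 is a (simple) pole.
  P(2) = 18 ≠ 0, so z = 2 is a (simple) pole.

Poles of f: {-4, 2}

Final answer: {-4, 2}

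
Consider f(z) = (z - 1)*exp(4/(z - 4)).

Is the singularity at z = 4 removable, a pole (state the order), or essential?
essential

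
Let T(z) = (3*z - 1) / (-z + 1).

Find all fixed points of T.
{-sqrt(2) - 1, -1 + sqrt(2)}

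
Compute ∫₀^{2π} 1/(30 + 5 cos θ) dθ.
2*sqrt(35)*pi/175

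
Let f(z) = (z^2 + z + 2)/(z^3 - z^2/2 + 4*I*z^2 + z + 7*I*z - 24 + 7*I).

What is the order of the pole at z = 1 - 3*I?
2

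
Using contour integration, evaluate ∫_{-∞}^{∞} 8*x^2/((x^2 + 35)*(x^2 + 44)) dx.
Let f(z) = 8*z^2/((z^2 + 35)*(z^2 + 44)). The denominator has no real zeros and deg Q - deg P = 2 ≥ 2, so the integral of f over the upper semicircle |z| = R tends to 0 as R → ∞. Closing the contour in the upper half-plane,
  ∫_{-∞}^{∞} f(x) dx = 2πi · Σ Res(f, z_k)  over the poles with Im z_k > 0.

Zeros of the denominator: z^2 + 44 = 0 gives z = ±2*sqrt(11)*I; z^2 + 35 = 0 gives z = ±sqrt(35)*I.
Upper half-plane: z = 2*sqrt(11)*I, z = sqrt(35)*I (simple).

Each pole is a simple zero of Q(z) = z^4 + 79*z^2 + 1540, so Res(f, z₀) = P(z₀)/Q'(z₀) with P(z) = 8*z^2, Q'(z) = 4*z^3 + 158*z:
  Res(f, 2*sqrt(11)*I) = (-352)/(-36*sqrt(11)*I) = -8*sqrt(11)*I/9
  Res(f, sqrt(35)*I) = (-280)/(18*sqrt(35)*I) = 4*sqrt(35)*I/9

Sum of residues: 4*I*(-2*sqrt(11) + sqrt(35))/9
∫_{-∞}^{∞} f(x) dx = 2πi · (4*I*(-2*sqrt(11) + sqrt(35))/9) = 8*pi*(-sqrt(35) + 2*sqrt(11))/9

Final answer: 8*pi*(-sqrt(35) + 2*sqrt(11))/9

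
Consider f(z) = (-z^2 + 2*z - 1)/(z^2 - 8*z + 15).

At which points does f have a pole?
{3, 5}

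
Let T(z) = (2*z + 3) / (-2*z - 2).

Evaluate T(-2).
Substitute z = -2:
  numerator:   2*(-2) + 3 = -1
  denominator: -2*(-2) - 2 = 2
T(-2) = (-1)/(2) = -1/2

Final answer: -1/2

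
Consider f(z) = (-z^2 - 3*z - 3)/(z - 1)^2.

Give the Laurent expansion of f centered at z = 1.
Put w = z - (1), i.e. z = w + 1. The denominator is w^2, so it suffices to rewrite the numerator in powers of w.

P(z) = -z^2 - 3*z - 3
P(w + 1) = -7 - 5*w - w^2

Dividing each term by w^2:
  f = -7/w^2 - 5/w - 1

Substituting back w = z - 1:
  f(z) = -7/(z - 1)^2 - 5/(z - 1) - 1

The series is finite because the numerator is a polynomial; the negative powers form the principal part, and the coefficient of 1/(z - 1) gives Res(f, 1) = -5.

Final answer: -7/(z - 1)^2 - 5/(z - 1) - 1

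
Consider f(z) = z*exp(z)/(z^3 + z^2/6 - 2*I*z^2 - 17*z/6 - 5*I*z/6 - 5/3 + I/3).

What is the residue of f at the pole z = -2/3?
Write f(z) = P(z)/Q(z) with P(z) = z*exp(z) and Q(z) = z^3 + z^2/6 - 2*I*z^2 - 17*z/6 - 5*I*z/6 - 5/3 + I/3.
The denominator factors as Q(z) = (z - 3/2 - I)*(z + 1 - I)*(z + 2/3), so z = -2/3 is a simple zero of Q and P is analytic there; z = -2/3 is therefore a simple pole and
  Res(f, z₀) = P(z₀)/Q'(z₀).

Q'(z) = 3*z^2 + z/3 - 4*I*z - 17/6 - 5*I/6, so Q'(-2/3) = -31/18 + 11*I/6.
P(-2/3) = -2*exp(-2/3)/3.

Res(f, -2/3) = (-2*exp(-2/3)/3)/(-31/18 + 11*I/6) = (186/1025 + 198*I/1025)*exp(-2/3)

Final answer: (186/1025 + 198*I/1025)*exp(-2/3)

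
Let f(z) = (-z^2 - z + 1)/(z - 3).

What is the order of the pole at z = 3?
Factor the denominator:
  z - 3 = (z - 3)

The numerator P(z) = -z^2 - z + 1 has P(3) = -11 ≠ 0, so no factor of (z - 3) cancels.
Near z = 3 we can therefore write f(z) = g(z)/(z - 3) with g analytic at 3 and g(3) ≠ 0 (g is just the numerator).

Hence z = 3 is a pole of order 1.

Final answer: 1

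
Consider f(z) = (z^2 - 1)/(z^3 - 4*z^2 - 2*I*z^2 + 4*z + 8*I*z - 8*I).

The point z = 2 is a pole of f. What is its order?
Factor the denominator:
  z^3 - 4*z^2 - 2*I*z^2 + 4*z + 8*I*z - 8*I = (z - 2)^2*(z - 2*I)

The numerator P(z) = z^2 - 1 has P(2) = 3 ≠ 0, so no factor of (z - 2) cancels.
Near z = 2 we can therefore write f(z) = g(z)/(z - 2)^2 with g analytic at 2 and g(2) ≠ 0 (g is the numerator divided by the remaining denominator factors).

Hence z = 2 is a pole of order 2.

Final answer: 2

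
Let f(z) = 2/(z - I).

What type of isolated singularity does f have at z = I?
Write f(z) = g(z)/(z - I) with g(z) = 2.
g is entire and g(I) = 2 ≠ 0, so no factor of (z - I) cancels: the Laurent expansion of f about z = I starts at the power -1, i.e. lim_{z→z₀} (z - z₀) f(z) = 2 is finite and nonzero.
So z = I is a pole of order 1.

Final answer: pole of order 1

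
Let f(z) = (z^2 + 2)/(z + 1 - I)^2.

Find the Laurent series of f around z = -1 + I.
Put w = z - (-1 + I), i.e. z = w - 1 + I. The denominator is w^2, so it suffices to rewrite the numerator in powers of w.

P(z) = z^2 + 2
P(w - 1 + I) = 2 - 2*I + (-2 + 2*I)*w + w^2

Dividing each term by w^2:
  f = (2 - 2*I)/w^2 + (-2 + 2*I)/w + 1

Substituting back w = z + 1 - I:
  f(z) = (2 - 2*I)/(z + 1 - I)^2 + (-2 + 2*I)/(z + 1 - I) + 1

The series is finite because the numerator is a polynomial; the negative powers form the principal part, and the coefficient of 1/(z + 1 - I) gives Res(f, -1 + I) = -2 + 2*I.

Final answer: (2 - 2*I)/(z + 1 - I)^2 + (-2 + 2*I)/(z + 1 - I) + 1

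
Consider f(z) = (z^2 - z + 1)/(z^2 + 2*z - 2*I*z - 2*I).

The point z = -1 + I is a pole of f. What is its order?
Factor the denominator:
  z^2 + 2*z - 2*I*z - 2*I = (z + 1 - I)^2

The numerator P(z) = z^2 - z + 1 has P(-1 + I) = 2 - 3*I ≠ 0, so no factor of (z + 1 - I) cancels.
Near z = -1 + I we can therefore write f(z) = g(z)/(z + 1 - I)^2 with g analytic at -1 + I and g(-1 + I) ≠ 0 (g is just the numerator).

Hence z = -1 + I is a pole of order 2.

Final answer: 2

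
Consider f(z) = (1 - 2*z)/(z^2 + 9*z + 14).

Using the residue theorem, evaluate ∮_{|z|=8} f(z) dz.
-4*I*pi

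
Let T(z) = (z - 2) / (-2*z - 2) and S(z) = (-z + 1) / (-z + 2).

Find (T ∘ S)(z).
(z - 3)/(4*z - 6)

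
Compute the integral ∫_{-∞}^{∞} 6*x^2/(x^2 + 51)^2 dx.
Let f(z) = 6*z^2/(z^2 + 51)^2. The denominator has no real zeros and deg Q - deg P = 2 ≥ 2, so the integral of f over the upper semicircle |z| = R tends to 0 as R → ∞. Closing the contour in the upper half-plane,
  ∫_{-∞}^{∞} f(x) dx = 2πi · Σ Res(f, z_k)  over the poles with Im z_k > 0.

Zeros of the denominator: z^2 + 51 = 0 gives z = ±sqrt(51)*I.
Upper half-plane: z = sqrt(51)*I (a pole of order 2).

Write f(z) = g(z)/(z - sqrt(51)*I)^2 with g(z) = 6*z^2/(z + sqrt(51)*I)^2. For a double pole, Res(f, z₀) = g'(z₀):
  g'(z) = 12*sqrt(51)*I*z/(z + sqrt(51)*I)^3
  Res(f, sqrt(51)*I) = g'(sqrt(51)*I) = -sqrt(51)*I/34

∫_{-∞}^{∞} f(x) dx = 2πi · (-sqrt(51)*I/34) = sqrt(51)*pi/17

Final answer: sqrt(51)*pi/17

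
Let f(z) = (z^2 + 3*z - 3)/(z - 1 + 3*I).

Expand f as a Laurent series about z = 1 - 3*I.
Put w = z - (1 - 3*I), i.e. z = w + 1 - 3*I. The denominator is w, so it suffices to rewrite the numerator in powers of w.

P(z) = z^2 + 3*z - 3
P(w + 1 - 3*I) = -8 - 15*I + (5 - 6*I)*w + w^2

Dividing each term by w:
  f = (-8 - 15*I)/w + 5 - 6*I + w

Substituting back w = z - 1 + 3*I:
  f(z) = (-8 - 15*I)/(z - 1 + 3*I) + 5 - 6*I + (z - 1 + 3*I)

The series is finite because the numerator is a polynomial; the negative powers form the principal part, and the coefficient of 1/(z - 1 + 3*I) gives Res(f, 1 - 3*I) = -8 - 15*I.

Final answer: (-8 - 15*I)/(z - 1 + 3*I) + 5 - 6*I + (z - 1 + 3*I)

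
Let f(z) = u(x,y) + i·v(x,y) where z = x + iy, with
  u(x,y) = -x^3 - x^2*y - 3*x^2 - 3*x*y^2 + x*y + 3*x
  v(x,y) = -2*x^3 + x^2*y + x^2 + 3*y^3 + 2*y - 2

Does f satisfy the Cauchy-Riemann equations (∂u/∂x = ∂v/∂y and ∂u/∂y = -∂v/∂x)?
∂u/∂x = -3*x^2 - 2*x*y - 6*x - 3*y^2 + y + 3
∂v/∂y = x^2 + 9*y^2 + 2
∂u/∂y = -x^2 - 6*x*y + x
∂v/∂x = -6*x^2 + 2*x*y + 2*x
∂u/∂x ≠ ∂v/∂y and ∂u/∂y ≠ -∂v/∂x; the Cauchy-Riemann equations are not satisfied, so f is not analytic.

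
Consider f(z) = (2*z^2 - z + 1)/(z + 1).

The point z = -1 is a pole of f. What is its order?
Factor the denominator:
  z + 1 = (z + 1)

The numerator P(z) = 2*z^2 - z + 1 has P(-1) = 4 ≠ 0, so no factor of (z + 1) cancels.
Near z = -1 we can therefore write f(z) = g(z)/(z + 1) with g analytic at -1 and g(-1) ≠ 0 (g is just the numerator).

Hence z = -1 is a pole of order 1.

Final answer: 1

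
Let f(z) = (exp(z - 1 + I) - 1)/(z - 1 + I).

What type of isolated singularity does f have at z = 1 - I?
Let u = z - 1 + I. The exponent is z - 1 + I = u, so
  f = (e^(u) - 1)/u = ((u) + (u)^2/2 + (u)^3/6 + ...)/u = 1 + (1/2)*u + (1/6)*u^2 + ...
The Laurent expansion about u = 0 has no negative powers; equivalently lim_{z→1 - I} f(z) = 1 exists and is finite.
So the singularity is removable.

Final answer: removable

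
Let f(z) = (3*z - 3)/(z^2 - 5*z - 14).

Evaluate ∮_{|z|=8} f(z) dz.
By the residue theorem, ∮_C f(z) dz = 2πi · (sum of the residues of f at the poles inside |z| = 8).

The denominator factors as (z + 2)*(z - 7), so the singularities of f are simple poles at z = -2, z = 7.
  |-2|² = 4 < 64 = 8², so this pole is inside the contour.
  |7|² = 49 < 64 = 8², so this pole is inside the contour.

With P(z) = 3*z - 3 and Q(z) = z^2 - 5*z - 14, each pole is simple, so Res(f, z₀) = P(z₀)/Q'(z₀) with Q'(z) = 2*z - 5.
  Res(f, -2) = P(-2)/Q'(-2) = (-9)/(-9) = 1
  Res(f, 7) = P(7)/Q'(7) = (18)/(9) = 2

Sum of residues inside C: 3
∮_C f(z) dz = 2πi · (3) = 6*I*pi

Final answer: 6*I*pi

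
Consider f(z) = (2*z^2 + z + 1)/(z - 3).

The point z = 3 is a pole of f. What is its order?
1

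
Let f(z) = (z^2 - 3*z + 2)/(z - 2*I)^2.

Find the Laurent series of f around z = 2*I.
Put w = z - (2*I), i.e. z = w + 2*I. The denominator is w^2, so it suffices to rewrite the numerator in powers of w.

P(z) = z^2 - 3*z + 2
P(w + 2*I) = -2 - 6*I + (-3 + 4*I)*w + w^2

Dividing each term by w^2:
  f = (-2 - 6*I)/w^2 + (-3 + 4*I)/w + 1

Substituting back w = z - 2*I:
  f(z) = (-2 - 6*I)/(z - 2*I)^2 + (-3 + 4*I)/(z - 2*I) + 1

The series is finite because the numerator is a polynomial; the negative powers form the principal part, and the coefficient of 1/(z - 2*I) gives Res(f, 2*I) = -3 + 4*I.

Final answer: (-2 - 6*I)/(z - 2*I)^2 + (-3 + 4*I)/(z - 2*I) + 1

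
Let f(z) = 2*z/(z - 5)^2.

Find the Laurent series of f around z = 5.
Put w = z - (5), i.e. z = w + 5. The denominator is w^2, so it suffices to rewrite the numerator in powers of w.

P(z) = 2*z
P(w + 5) = 10 + 2*w

Dividing each term by w^2:
  f = 10/w^2 + 2/w

Substituting back w = z - 5:
  f(z) = 10/(z - 5)^2 + 2/(z - 5)

The series is finite because the numerator is a polynomial; the negative powers form the principal part, and the coefficient of 1/(z - 5) gives Res(f, 5) = 2.

Final answer: 10/(z - 5)^2 + 2/(z - 5)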